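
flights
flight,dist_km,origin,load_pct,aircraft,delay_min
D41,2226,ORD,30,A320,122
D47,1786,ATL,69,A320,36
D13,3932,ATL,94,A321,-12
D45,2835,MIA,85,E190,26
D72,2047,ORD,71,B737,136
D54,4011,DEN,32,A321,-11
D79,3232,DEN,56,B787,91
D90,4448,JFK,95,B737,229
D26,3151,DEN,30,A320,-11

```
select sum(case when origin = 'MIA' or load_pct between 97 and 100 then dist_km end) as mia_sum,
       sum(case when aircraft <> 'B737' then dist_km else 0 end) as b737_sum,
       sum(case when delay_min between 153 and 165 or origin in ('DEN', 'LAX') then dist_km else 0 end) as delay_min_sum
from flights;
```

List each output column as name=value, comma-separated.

[mia_sum: origin = 'MIA' or load_pct between 97 and 100]
flight=D41: ✗
flight=D47: ✗
flight=D13: ✗
flight=D45: ✓ → 2835
flight=D72: ✗
flight=D54: ✗
flight=D79: ✗
flight=D90: ✗
flight=D26: ✗
mia_sum = 2835
—
[b737_sum: aircraft <> 'B737']
flight=D41: ✓ → 2226
flight=D47: ✓ → 1786
flight=D13: ✓ → 3932
flight=D45: ✓ → 2835
flight=D72: ✗
flight=D54: ✓ → 4011
flight=D79: ✓ → 3232
flight=D90: ✗
flight=D26: ✓ → 3151
b737_sum = 2226 + 1786 + 3932 + 2835 + 4011 + 3232 + 3151 = 21173
—
[delay_min_sum: delay_min between 153 and 165 or origin in ('DEN', 'LAX')]
flight=D41: ✗
flight=D47: ✗
flight=D13: ✗
flight=D45: ✗
flight=D72: ✗
flight=D54: ✓ → 4011
flight=D79: ✓ → 3232
flight=D90: ✗
flight=D26: ✓ → 3151
delay_min_sum = 4011 + 3232 + 3151 = 10394

mia_sum=2835, b737_sum=21173, delay_min_sum=10394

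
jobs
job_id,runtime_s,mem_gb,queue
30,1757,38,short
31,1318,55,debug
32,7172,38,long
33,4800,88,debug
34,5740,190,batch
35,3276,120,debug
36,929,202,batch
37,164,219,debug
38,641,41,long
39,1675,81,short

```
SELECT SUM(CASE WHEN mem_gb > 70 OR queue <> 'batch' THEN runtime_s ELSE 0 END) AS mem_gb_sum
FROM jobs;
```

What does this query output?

27472

job_id=30: ✓ → 1757
job_id=31: ✓ → 1318
job_id=32: ✓ → 7172
job_id=33: ✓ → 4800
job_id=34: ✓ → 5740
job_id=35: ✓ → 3276
job_id=36: ✓ → 929
job_id=37: ✓ → 164
job_id=38: ✓ → 641
job_id=39: ✓ → 1675
mem_gb_sum = 1757 + 1318 + 7172 + 4800 + 5740 + 3276 + 929 + 164 + 641 + 1675 = 27472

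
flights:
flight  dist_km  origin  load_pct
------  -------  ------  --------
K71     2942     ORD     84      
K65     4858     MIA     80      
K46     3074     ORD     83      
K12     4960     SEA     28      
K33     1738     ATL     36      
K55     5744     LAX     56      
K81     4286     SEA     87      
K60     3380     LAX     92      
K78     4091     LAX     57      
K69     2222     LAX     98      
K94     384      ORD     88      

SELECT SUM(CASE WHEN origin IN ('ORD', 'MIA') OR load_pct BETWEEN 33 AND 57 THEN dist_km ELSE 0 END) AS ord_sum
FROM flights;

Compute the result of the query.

22831

flight=K71: ✓ → 2942
flight=K65: ✓ → 4858
flight=K46: ✓ → 3074
flight=K12: ✗
flight=K33: ✓ → 1738
flight=K55: ✓ → 5744
flight=K81: ✗
flight=K60: ✗
flight=K78: ✓ → 4091
flight=K69: ✗
flight=K94: ✓ → 384
ord_sum = 2942 + 4858 + 3074 + 1738 + 5744 + 4091 + 384 = 22831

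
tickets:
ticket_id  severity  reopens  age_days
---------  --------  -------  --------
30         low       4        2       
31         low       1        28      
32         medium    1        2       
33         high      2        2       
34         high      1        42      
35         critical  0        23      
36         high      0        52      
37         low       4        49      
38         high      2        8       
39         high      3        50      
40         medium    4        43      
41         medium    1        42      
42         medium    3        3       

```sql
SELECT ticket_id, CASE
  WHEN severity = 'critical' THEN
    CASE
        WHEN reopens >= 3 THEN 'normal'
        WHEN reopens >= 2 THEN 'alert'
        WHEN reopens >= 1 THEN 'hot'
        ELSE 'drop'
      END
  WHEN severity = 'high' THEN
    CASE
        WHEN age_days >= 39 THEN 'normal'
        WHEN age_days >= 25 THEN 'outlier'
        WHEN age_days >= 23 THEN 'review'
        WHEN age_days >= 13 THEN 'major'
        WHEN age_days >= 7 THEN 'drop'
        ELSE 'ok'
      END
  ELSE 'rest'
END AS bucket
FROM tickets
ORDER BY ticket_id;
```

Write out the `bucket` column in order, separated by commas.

rest, rest, rest, ok, normal, drop, normal, rest, drop, normal, rest, rest, rest

ticket_id=30: severity='low' → outer ELSE → rest
ticket_id=31: severity='low' → outer ELSE → rest
ticket_id=32: severity='medium' → outer ELSE → rest
ticket_id=33: severity='high' → inner[ELSE] → ok
ticket_id=34: severity='high' → inner[age_days >= 39] → normal
ticket_id=35: severity='critical' → inner[ELSE] → drop
ticket_id=36: severity='high' → inner[age_days >= 39] → normal
ticket_id=37: severity='low' → outer ELSE → rest
ticket_id=38: severity='high' → inner[age_days >= 7] → drop
ticket_id=39: severity='high' → inner[age_days >= 39] → normal
ticket_id=40: severity='medium' → outer ELSE → rest
ticket_id=41: severity='medium' → outer ELSE → rest
ticket_id=42: severity='medium' → outer ELSE → rest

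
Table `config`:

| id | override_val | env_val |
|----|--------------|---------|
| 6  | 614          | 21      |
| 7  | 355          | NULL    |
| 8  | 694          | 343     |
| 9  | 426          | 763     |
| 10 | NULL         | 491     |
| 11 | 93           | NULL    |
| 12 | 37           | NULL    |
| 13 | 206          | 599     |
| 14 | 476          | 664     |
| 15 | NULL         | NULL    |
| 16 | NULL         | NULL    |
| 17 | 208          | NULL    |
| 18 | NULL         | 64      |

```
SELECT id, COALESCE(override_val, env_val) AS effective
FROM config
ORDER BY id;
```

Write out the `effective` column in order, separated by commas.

id=6: override_val=614 → 614
id=7: override_val=355 → 355
id=8: override_val=694 → 694
id=9: override_val=426 → 426
id=10: override_val=NULL, env_val=491 → 491
id=11: override_val=93 → 93
id=12: override_val=37 → 37
id=13: override_val=206 → 206
id=14: override_val=476 → 476
id=15: override_val=NULL, env_val=NULL (all NULL) → NULL
id=16: override_val=NULL, env_val=NULL (all NULL) → NULL
id=17: override_val=208 → 208
id=18: override_val=NULL, env_val=64 → 64

614, 355, 694, 426, 491, 93, 37, 206, 476, NULL, NULL, 208, 64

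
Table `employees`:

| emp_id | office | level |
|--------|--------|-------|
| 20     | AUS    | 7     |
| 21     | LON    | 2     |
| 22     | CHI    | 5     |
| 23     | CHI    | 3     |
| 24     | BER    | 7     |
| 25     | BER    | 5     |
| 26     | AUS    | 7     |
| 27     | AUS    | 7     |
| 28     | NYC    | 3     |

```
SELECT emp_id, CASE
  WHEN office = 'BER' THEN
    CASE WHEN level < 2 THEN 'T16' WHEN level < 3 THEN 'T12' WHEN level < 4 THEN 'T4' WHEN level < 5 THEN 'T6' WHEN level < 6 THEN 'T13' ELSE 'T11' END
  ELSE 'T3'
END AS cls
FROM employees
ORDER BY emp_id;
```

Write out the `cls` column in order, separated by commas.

T3, T3, T3, T3, T11, T13, T3, T3, T3

emp_id=20: office='AUS' → outer ELSE → T3
emp_id=21: office='LON' → outer ELSE → T3
emp_id=22: office='CHI' → outer ELSE → T3
emp_id=23: office='CHI' → outer ELSE → T3
emp_id=24: office='BER' → inner[ELSE] → T11
emp_id=25: office='BER' → inner[level < 6] → T13
emp_id=26: office='AUS' → outer ELSE → T3
emp_id=27: office='AUS' → outer ELSE → T3
emp_id=28: office='NYC' → outer ELSE → T3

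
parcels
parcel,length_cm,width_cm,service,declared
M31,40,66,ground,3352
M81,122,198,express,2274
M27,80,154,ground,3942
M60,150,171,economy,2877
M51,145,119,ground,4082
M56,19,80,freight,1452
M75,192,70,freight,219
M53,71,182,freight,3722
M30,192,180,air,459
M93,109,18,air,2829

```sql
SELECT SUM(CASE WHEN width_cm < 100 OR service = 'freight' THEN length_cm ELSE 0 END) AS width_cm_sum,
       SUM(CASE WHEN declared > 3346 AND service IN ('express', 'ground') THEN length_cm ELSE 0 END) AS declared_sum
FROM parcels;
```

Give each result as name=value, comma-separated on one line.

[width_cm_sum: width_cm < 100 OR service = 'freight']
parcel=M31: ✓ → 40
parcel=M81: ✗
parcel=M27: ✗
parcel=M60: ✗
parcel=M51: ✗
parcel=M56: ✓ → 19
parcel=M75: ✓ → 192
parcel=M53: ✓ → 71
parcel=M30: ✗
parcel=M93: ✓ → 109
width_cm_sum = 40 + 19 + 192 + 71 + 109 = 431
—
[declared_sum: declared > 3346 AND service IN ('express', 'ground')]
parcel=M31: ✓ → 40
parcel=M81: ✗
parcel=M27: ✓ → 80
parcel=M60: ✗
parcel=M51: ✓ → 145
parcel=M56: ✗
parcel=M75: ✗
parcel=M53: ✗
parcel=M30: ✗
parcel=M93: ✗
declared_sum = 40 + 80 + 145 = 265

width_cm_sum=431, declared_sum=265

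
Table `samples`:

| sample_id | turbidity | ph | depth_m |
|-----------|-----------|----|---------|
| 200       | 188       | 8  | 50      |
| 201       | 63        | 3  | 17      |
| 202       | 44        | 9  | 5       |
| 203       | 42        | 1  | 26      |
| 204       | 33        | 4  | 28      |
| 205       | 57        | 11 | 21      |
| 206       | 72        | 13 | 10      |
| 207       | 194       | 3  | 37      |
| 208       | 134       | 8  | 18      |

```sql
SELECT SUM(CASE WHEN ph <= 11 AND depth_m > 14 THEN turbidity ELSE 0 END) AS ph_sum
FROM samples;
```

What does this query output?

711

sample_id=200: ✓ → 188
sample_id=201: ✓ → 63
sample_id=202: ✗
sample_id=203: ✓ → 42
sample_id=204: ✓ → 33
sample_id=205: ✓ → 57
sample_id=206: ✗
sample_id=207: ✓ → 194
sample_id=208: ✓ → 134
ph_sum = 188 + 63 + 42 + 33 + 57 + 194 + 134 = 711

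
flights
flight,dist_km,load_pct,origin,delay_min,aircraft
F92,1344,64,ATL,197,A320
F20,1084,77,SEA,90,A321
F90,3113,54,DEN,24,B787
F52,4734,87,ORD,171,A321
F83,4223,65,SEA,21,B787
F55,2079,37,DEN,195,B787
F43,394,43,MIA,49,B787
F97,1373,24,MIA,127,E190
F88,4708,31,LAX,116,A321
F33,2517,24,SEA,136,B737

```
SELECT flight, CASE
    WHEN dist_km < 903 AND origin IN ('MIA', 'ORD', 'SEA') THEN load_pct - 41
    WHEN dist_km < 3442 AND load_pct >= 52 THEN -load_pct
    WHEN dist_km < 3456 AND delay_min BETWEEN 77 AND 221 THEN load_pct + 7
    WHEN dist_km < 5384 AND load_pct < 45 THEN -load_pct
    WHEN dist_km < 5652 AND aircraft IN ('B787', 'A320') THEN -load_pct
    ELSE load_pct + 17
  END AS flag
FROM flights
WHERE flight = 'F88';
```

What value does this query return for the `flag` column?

-31

flight = F88: dist_km=4708, load_pct=31, origin=LAX, delay_min=116, aircraft=A321.
dist_km < 903 AND origin IN ('MIA', 'ORD', 'SEA') → false
dist_km < 3442 AND load_pct >= 52 → false
dist_km < 3456 AND delay_min BETWEEN 77 AND 221 → false
dist_km < 5384 AND load_pct < 45 → true → -31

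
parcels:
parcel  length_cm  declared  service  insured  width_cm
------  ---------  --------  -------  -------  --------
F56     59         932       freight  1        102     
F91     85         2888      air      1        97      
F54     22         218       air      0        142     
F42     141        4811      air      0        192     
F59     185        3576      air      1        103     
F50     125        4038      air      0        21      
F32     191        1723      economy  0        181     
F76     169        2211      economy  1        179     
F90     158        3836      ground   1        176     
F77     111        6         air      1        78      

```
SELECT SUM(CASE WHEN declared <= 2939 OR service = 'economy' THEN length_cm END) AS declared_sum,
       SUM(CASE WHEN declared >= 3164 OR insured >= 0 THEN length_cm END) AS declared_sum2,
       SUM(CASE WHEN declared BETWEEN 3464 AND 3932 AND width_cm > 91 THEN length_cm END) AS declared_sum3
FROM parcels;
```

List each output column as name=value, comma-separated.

declared_sum=637, declared_sum2=1246, declared_sum3=343

[declared_sum: declared <= 2939 OR service = 'economy']
parcel=F56: ✓ → 59
parcel=F91: ✓ → 85
parcel=F54: ✓ → 22
parcel=F42: ✗
parcel=F59: ✗
parcel=F50: ✗
parcel=F32: ✓ → 191
parcel=F76: ✓ → 169
parcel=F90: ✗
parcel=F77: ✓ → 111
declared_sum = 59 + 85 + 22 + 191 + 169 + 111 = 637
—
[declared_sum2: declared >= 3164 OR insured >= 0]
parcel=F56: ✓ → 59
parcel=F91: ✓ → 85
parcel=F54: ✓ → 22
parcel=F42: ✓ → 141
parcel=F59: ✓ → 185
parcel=F50: ✓ → 125
parcel=F32: ✓ → 191
parcel=F76: ✓ → 169
parcel=F90: ✓ → 158
parcel=F77: ✓ → 111
declared_sum2 = 59 + 85 + 22 + 141 + 185 + 125 + 191 + 169 + 158 + 111 = 1246
—
[declared_sum3: declared BETWEEN 3464 AND 3932 AND width_cm > 91]
parcel=F56: ✗
parcel=F91: ✗
parcel=F54: ✗
parcel=F42: ✗
parcel=F59: ✓ → 185
parcel=F50: ✗
parcel=F32: ✗
parcel=F76: ✗
parcel=F90: ✓ → 158
parcel=F77: ✗
declared_sum3 = 185 + 158 = 343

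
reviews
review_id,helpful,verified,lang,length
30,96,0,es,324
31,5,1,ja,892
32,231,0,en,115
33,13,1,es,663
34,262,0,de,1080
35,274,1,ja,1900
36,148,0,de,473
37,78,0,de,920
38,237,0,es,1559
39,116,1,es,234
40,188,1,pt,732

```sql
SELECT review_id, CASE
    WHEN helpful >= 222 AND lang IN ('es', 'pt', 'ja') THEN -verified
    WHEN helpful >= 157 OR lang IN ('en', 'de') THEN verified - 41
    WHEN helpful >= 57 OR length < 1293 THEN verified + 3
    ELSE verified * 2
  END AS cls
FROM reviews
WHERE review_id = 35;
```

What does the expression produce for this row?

review_id = 35: helpful=274, verified=1, lang=ja, length=1900.
helpful >= 222 AND lang IN ('es', 'pt', 'ja') → true → -1

-1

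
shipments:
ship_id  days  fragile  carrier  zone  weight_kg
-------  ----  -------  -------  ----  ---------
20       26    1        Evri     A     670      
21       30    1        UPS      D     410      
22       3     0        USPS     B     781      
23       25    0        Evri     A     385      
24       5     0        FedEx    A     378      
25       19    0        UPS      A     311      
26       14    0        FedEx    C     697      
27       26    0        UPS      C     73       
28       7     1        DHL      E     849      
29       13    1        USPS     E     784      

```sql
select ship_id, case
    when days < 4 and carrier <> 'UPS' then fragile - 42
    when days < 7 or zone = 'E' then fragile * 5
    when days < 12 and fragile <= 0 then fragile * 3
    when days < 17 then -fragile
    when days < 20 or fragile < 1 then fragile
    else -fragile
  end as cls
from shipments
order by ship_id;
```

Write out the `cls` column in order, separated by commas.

ship_id=20: ELSE → -1
ship_id=21: ELSE → -1
ship_id=22: days < 4 and carrier <> 'UPS' → -42
ship_id=23: days < 20 or fragile < 1 → 0
ship_id=24: days < 7 or zone = 'E' → 0
ship_id=25: days < 20 or fragile < 1 → 0
ship_id=26: days < 17 → 0
ship_id=27: days < 20 or fragile < 1 → 0
ship_id=28: days < 7 or zone = 'E' → 5
ship_id=29: days < 7 or zone = 'E' → 5

-1, -1, -42, 0, 0, 0, 0, 0, 5, 5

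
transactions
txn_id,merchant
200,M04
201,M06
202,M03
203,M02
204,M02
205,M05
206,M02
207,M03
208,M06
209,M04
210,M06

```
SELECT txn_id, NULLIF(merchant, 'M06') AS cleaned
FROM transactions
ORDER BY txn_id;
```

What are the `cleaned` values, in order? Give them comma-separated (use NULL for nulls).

M04, NULL, M03, M02, M02, M05, M02, M03, NULL, M04, NULL

txn_id=200: merchant=M04 vs M06: differ → M04
txn_id=201: merchant=M06 vs M06: equal → NULL
txn_id=202: merchant=M03 vs M06: differ → M03
txn_id=203: merchant=M02 vs M06: differ → M02
txn_id=204: merchant=M02 vs M06: differ → M02
txn_id=205: merchant=M05 vs M06: differ → M05
txn_id=206: merchant=M02 vs M06: differ → M02
txn_id=207: merchant=M03 vs M06: differ → M03
txn_id=208: merchant=M06 vs M06: equal → NULL
txn_id=209: merchant=M04 vs M06: differ → M04
txn_id=210: merchant=M06 vs M06: equal → NULL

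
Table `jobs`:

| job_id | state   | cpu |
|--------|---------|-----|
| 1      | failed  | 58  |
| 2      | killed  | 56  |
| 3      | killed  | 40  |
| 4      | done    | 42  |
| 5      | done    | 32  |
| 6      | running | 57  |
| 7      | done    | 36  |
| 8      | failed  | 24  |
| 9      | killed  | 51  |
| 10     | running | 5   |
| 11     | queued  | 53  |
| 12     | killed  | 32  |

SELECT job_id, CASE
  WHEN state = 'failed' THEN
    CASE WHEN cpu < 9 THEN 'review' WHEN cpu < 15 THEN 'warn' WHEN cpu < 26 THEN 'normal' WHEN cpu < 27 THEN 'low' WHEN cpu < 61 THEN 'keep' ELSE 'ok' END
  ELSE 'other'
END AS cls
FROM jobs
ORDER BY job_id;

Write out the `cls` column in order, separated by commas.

keep, other, other, other, other, other, other, normal, other, other, other, other

job_id=1: state='failed' → inner[cpu < 61] → keep
job_id=2: state='killed' → outer ELSE → other
job_id=3: state='killed' → outer ELSE → other
job_id=4: state='done' → outer ELSE → other
job_id=5: state='done' → outer ELSE → other
job_id=6: state='running' → outer ELSE → other
job_id=7: state='done' → outer ELSE → other
job_id=8: state='failed' → inner[cpu < 26] → normal
job_id=9: state='killed' → outer ELSE → other
job_id=10: state='running' → outer ELSE → other
job_id=11: state='queued' → outer ELSE → other
job_id=12: state='killed' → outer ELSE → other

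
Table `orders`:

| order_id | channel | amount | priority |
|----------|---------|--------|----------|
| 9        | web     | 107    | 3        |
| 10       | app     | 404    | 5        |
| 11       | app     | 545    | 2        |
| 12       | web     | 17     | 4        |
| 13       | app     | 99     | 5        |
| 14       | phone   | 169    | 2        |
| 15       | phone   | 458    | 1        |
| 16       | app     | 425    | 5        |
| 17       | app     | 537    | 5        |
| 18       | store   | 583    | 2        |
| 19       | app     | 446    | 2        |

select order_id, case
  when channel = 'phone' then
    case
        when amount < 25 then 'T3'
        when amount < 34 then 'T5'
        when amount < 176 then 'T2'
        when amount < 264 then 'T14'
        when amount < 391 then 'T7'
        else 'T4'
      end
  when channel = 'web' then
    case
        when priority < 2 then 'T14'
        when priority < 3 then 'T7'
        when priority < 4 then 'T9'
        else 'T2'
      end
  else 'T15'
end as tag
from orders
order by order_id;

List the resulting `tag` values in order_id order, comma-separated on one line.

T9, T15, T15, T2, T15, T2, T4, T15, T15, T15, T15

order_id=9: channel='web' → inner[priority < 4] → T9
order_id=10: channel='app' → outer ELSE → T15
order_id=11: channel='app' → outer ELSE → T15
order_id=12: channel='web' → inner[ELSE] → T2
order_id=13: channel='app' → outer ELSE → T15
order_id=14: channel='phone' → inner[amount < 176] → T2
order_id=15: channel='phone' → inner[ELSE] → T4
order_id=16: channel='app' → outer ELSE → T15
order_id=17: channel='app' → outer ELSE → T15
order_id=18: channel='store' → outer ELSE → T15
order_id=19: channel='app' → outer ELSE → T15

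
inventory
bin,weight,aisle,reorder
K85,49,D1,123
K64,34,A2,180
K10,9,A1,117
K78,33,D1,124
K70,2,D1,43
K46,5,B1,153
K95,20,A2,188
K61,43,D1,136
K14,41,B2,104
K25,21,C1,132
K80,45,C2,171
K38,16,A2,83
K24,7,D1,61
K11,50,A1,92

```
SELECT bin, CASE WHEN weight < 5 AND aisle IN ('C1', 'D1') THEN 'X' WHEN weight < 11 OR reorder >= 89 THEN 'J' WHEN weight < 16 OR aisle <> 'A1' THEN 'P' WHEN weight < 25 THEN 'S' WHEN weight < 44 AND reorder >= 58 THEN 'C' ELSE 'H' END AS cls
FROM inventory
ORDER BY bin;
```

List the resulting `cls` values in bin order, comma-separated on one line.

bin=K10: weight < 11 OR reorder >= 89 → J
bin=K11: weight < 11 OR reorder >= 89 → J
bin=K14: weight < 11 OR reorder >= 89 → J
bin=K24: weight < 11 OR reorder >= 89 → J
bin=K25: weight < 11 OR reorder >= 89 → J
bin=K38: weight < 16 OR aisle <> 'A1' → P
bin=K46: weight < 11 OR reorder >= 89 → J
bin=K61: weight < 11 OR reorder >= 89 → J
bin=K64: weight < 11 OR reorder >= 89 → J
bin=K70: weight < 5 AND aisle IN ('C1', 'D1') → X
bin=K78: weight < 11 OR reorder >= 89 → J
bin=K80: weight < 11 OR reorder >= 89 → J
bin=K85: weight < 11 OR reorder >= 89 → J
bin=K95: weight < 11 OR reorder >= 89 → J

J, J, J, J, J, P, J, J, J, X, J, J, J, J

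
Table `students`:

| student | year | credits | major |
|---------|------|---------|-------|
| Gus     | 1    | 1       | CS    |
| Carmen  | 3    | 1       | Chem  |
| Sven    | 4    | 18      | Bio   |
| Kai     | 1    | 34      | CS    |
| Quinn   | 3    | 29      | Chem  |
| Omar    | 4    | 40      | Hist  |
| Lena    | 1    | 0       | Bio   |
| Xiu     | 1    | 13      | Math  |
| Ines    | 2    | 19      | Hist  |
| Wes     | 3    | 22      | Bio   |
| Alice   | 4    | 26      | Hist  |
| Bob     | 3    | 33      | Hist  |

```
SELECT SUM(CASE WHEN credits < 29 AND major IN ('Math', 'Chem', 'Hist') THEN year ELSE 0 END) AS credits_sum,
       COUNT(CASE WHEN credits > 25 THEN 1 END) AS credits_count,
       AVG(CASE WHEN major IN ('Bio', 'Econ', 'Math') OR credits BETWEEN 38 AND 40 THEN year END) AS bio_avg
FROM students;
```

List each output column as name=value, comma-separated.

[credits_sum: credits < 29 AND major IN ('Math', 'Chem', 'Hist')]
student=Gus: ✗
student=Carmen: ✓ → 3
student=Sven: ✗
student=Kai: ✗
student=Quinn: ✗
student=Omar: ✗
student=Lena: ✗
student=Xiu: ✓ → 1
student=Ines: ✓ → 2
student=Wes: ✗
student=Alice: ✓ → 4
student=Bob: ✗
credits_sum = 3 + 1 + 2 + 4 = 10
—
[credits_count: credits > 25]
student=Gus: ✗
student=Carmen: ✗
student=Sven: ✗
student=Kai: ✓ → 1
student=Quinn: ✓ → 1
student=Omar: ✓ → 1
student=Lena: ✗
student=Xiu: ✗
student=Ines: ✗
student=Wes: ✗
student=Alice: ✓ → 1
student=Bob: ✓ → 1
credits_count = COUNT(1, 1, 1, 1, 1) = 5
—
[bio_avg: major IN ('Bio', 'Econ', 'Math') OR credits BETWEEN 38 AND 40]
student=Gus: ✗
student=Carmen: ✗
student=Sven: ✓ → 4
student=Kai: ✗
student=Quinn: ✗
student=Omar: ✓ → 4
student=Lena: ✓ → 1
student=Xiu: ✓ → 1
student=Ines: ✗
student=Wes: ✓ → 3
student=Alice: ✗
student=Bob: ✗
bio_avg = (4 + 4 + 1 + 1 + 3) / 5 = 2.6

credits_sum=10, credits_count=5, bio_avg=2.6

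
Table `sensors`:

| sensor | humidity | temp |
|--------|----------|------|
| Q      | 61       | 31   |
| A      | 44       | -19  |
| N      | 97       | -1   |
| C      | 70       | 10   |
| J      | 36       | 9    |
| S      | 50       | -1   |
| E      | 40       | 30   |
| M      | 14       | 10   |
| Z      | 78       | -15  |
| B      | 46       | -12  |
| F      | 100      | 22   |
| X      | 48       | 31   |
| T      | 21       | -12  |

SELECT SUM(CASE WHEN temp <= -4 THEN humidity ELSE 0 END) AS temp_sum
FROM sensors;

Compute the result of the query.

sensor=Q: ✗
sensor=A: ✓ → 44
sensor=N: ✗
sensor=C: ✗
sensor=J: ✗
sensor=S: ✗
sensor=E: ✗
sensor=M: ✗
sensor=Z: ✓ → 78
sensor=B: ✓ → 46
sensor=F: ✗
sensor=X: ✗
sensor=T: ✓ → 21
temp_sum = 44 + 78 + 46 + 21 = 189

189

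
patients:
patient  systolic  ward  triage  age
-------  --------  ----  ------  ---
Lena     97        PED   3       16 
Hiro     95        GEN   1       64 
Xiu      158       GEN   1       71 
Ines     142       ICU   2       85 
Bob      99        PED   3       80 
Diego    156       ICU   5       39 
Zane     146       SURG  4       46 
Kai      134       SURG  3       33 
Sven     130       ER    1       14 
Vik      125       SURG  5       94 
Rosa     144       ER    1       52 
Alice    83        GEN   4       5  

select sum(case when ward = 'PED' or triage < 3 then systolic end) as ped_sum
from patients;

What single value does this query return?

865

patient=Lena: ✓ → 97
patient=Hiro: ✓ → 95
patient=Xiu: ✓ → 158
patient=Ines: ✓ → 142
patient=Bob: ✓ → 99
patient=Diego: ✗
patient=Zane: ✗
patient=Kai: ✗
patient=Sven: ✓ → 130
patient=Vik: ✗
patient=Rosa: ✓ → 144
patient=Alice: ✗
ped_sum = 97 + 95 + 158 + 142 + 99 + 130 + 144 = 865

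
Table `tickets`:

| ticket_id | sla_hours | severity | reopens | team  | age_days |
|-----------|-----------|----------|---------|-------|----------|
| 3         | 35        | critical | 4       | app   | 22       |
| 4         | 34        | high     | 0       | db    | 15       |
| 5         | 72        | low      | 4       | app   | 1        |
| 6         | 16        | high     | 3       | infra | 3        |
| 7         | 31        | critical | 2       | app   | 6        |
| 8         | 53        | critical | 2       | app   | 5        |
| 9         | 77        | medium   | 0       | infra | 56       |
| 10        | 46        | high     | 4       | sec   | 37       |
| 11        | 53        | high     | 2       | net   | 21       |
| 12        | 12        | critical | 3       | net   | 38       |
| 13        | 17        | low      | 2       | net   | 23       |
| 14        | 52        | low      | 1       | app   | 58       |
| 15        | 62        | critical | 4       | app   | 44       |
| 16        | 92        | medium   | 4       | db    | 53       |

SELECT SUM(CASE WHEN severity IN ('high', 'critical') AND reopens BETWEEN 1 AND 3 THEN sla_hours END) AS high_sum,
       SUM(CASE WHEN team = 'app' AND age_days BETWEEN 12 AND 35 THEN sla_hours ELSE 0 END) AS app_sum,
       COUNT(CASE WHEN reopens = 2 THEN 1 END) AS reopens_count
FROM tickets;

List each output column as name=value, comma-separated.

high_sum=165, app_sum=35, reopens_count=4

[high_sum: severity IN ('high', 'critical') AND reopens BETWEEN 1 AND 3]
ticket_id=3: ✗
ticket_id=4: ✗
ticket_id=5: ✗
ticket_id=6: ✓ → 16
ticket_id=7: ✓ → 31
ticket_id=8: ✓ → 53
ticket_id=9: ✗
ticket_id=10: ✗
ticket_id=11: ✓ → 53
ticket_id=12: ✓ → 12
ticket_id=13: ✗
ticket_id=14: ✗
ticket_id=15: ✗
ticket_id=16: ✗
high_sum = 16 + 31 + 53 + 53 + 12 = 165
—
[app_sum: team = 'app' AND age_days BETWEEN 12 AND 35]
ticket_id=3: ✓ → 35
ticket_id=4: ✗
ticket_id=5: ✗
ticket_id=6: ✗
ticket_id=7: ✗
ticket_id=8: ✗
ticket_id=9: ✗
ticket_id=10: ✗
ticket_id=11: ✗
ticket_id=12: ✗
ticket_id=13: ✗
ticket_id=14: ✗
ticket_id=15: ✗
ticket_id=16: ✗
app_sum = 35
—
[reopens_count: reopens = 2]
ticket_id=3: ✗
ticket_id=4: ✗
ticket_id=5: ✗
ticket_id=6: ✗
ticket_id=7: ✓ → 1
ticket_id=8: ✓ → 1
ticket_id=9: ✗
ticket_id=10: ✗
ticket_id=11: ✓ → 1
ticket_id=12: ✗
ticket_id=13: ✓ → 1
ticket_id=14: ✗
ticket_id=15: ✗
ticket_id=16: ✗
reopens_count = COUNT(1, 1, 1, 1) = 4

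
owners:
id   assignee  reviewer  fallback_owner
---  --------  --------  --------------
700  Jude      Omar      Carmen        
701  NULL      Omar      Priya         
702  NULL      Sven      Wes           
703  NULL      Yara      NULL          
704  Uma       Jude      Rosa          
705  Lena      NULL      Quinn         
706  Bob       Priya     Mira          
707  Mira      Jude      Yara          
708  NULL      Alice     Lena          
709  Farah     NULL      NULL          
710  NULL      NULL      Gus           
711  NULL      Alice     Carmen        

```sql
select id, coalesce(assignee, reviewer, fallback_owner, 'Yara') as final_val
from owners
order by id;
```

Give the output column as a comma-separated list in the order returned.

Jude, Omar, Sven, Yara, Uma, Lena, Bob, Mira, Alice, Farah, Gus, Alice

id=700: assignee=Jude → Jude
id=701: assignee=NULL, reviewer=Omar → Omar
id=702: assignee=NULL, reviewer=Sven → Sven
id=703: assignee=NULL, reviewer=Yara → Yara
id=704: assignee=Uma → Uma
id=705: assignee=Lena → Lena
id=706: assignee=Bob → Bob
id=707: assignee=Mira → Mira
id=708: assignee=NULL, reviewer=Alice → Alice
id=709: assignee=Farah → Farah
id=710: assignee=NULL, reviewer=NULL, fallback_owner=Gus → Gus
id=711: assignee=NULL, reviewer=Alice → Alice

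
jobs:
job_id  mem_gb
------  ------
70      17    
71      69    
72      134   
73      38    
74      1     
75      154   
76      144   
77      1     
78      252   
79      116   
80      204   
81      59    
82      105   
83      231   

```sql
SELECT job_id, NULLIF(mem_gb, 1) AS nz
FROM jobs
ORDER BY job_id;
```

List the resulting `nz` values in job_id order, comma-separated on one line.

17, 69, 134, 38, NULL, 154, 144, NULL, 252, 116, 204, 59, 105, 231

job_id=70: mem_gb=17 vs 1: differ → 17
job_id=71: mem_gb=69 vs 1: differ → 69
job_id=72: mem_gb=134 vs 1: differ → 134
job_id=73: mem_gb=38 vs 1: differ → 38
job_id=74: mem_gb=1 vs 1: equal → NULL
job_id=75: mem_gb=154 vs 1: differ → 154
job_id=76: mem_gb=144 vs 1: differ → 144
job_id=77: mem_gb=1 vs 1: equal → NULL
job_id=78: mem_gb=252 vs 1: differ → 252
job_id=79: mem_gb=116 vs 1: differ → 116
job_id=80: mem_gb=204 vs 1: differ → 204
job_id=81: mem_gb=59 vs 1: differ → 59
job_id=82: mem_gb=105 vs 1: differ → 105
job_id=83: mem_gb=231 vs 1: differ → 231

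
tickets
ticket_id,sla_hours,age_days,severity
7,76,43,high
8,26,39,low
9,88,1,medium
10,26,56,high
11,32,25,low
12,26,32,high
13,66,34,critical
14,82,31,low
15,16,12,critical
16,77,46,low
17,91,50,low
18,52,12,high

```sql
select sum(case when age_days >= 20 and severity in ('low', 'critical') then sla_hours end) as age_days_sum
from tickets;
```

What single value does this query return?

374

ticket_id=7: ✗
ticket_id=8: ✓ → 26
ticket_id=9: ✗
ticket_id=10: ✗
ticket_id=11: ✓ → 32
ticket_id=12: ✗
ticket_id=13: ✓ → 66
ticket_id=14: ✓ → 82
ticket_id=15: ✗
ticket_id=16: ✓ → 77
ticket_id=17: ✓ → 91
ticket_id=18: ✗
age_days_sum = 26 + 32 + 66 + 82 + 77 + 91 = 374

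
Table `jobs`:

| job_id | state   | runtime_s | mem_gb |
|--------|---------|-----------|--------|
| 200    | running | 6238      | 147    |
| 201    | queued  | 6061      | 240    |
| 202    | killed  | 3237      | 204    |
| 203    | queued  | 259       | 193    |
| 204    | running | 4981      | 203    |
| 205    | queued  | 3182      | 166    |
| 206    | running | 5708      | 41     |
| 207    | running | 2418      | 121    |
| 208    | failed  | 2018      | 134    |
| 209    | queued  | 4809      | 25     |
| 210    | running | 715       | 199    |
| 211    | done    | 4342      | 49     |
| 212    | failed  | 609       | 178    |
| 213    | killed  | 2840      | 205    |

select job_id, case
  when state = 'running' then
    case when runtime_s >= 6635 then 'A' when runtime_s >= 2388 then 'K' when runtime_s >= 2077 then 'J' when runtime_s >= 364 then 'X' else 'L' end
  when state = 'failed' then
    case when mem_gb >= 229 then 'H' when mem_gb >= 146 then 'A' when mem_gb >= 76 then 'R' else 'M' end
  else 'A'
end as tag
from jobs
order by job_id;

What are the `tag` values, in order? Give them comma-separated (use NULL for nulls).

K, A, A, A, K, A, K, K, R, A, X, A, A, A

job_id=200: state='running' → inner[runtime_s >= 2388] → K
job_id=201: state='queued' → outer ELSE → A
job_id=202: state='killed' → outer ELSE → A
job_id=203: state='queued' → outer ELSE → A
job_id=204: state='running' → inner[runtime_s >= 2388] → K
job_id=205: state='queued' → outer ELSE → A
job_id=206: state='running' → inner[runtime_s >= 2388] → K
job_id=207: state='running' → inner[runtime_s >= 2388] → K
job_id=208: state='failed' → inner[mem_gb >= 76] → R
job_id=209: state='queued' → outer ELSE → A
job_id=210: state='running' → inner[runtime_s >= 364] → X
job_id=211: state='done' → outer ELSE → A
job_id=212: state='failed' → inner[mem_gb >= 146] → A
job_id=213: state='killed' → outer ELSE → A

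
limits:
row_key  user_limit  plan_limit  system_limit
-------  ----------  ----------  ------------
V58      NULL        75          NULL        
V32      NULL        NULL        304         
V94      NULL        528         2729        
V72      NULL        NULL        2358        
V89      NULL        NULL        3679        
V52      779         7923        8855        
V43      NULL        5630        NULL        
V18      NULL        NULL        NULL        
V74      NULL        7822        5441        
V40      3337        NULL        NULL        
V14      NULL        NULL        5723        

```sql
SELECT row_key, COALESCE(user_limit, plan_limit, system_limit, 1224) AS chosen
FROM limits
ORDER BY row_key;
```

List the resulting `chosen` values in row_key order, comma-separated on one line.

5723, 1224, 304, 3337, 5630, 779, 75, 2358, 7822, 3679, 528

row_key=V14: user_limit=NULL, plan_limit=NULL, system_limit=5723 → 5723
row_key=V18: user_limit=NULL, plan_limit=NULL, system_limit=NULL, → literal 1224 → 1224
row_key=V32: user_limit=NULL, plan_limit=NULL, system_limit=304 → 304
row_key=V40: user_limit=3337 → 3337
row_key=V43: user_limit=NULL, plan_limit=5630 → 5630
row_key=V52: user_limit=779 → 779
row_key=V58: user_limit=NULL, plan_limit=75 → 75
row_key=V72: user_limit=NULL, plan_limit=NULL, system_limit=2358 → 2358
row_key=V74: user_limit=NULL, plan_limit=7822 → 7822
row_key=V89: user_limit=NULL, plan_limit=NULL, system_limit=3679 → 3679
row_key=V94: user_limit=NULL, plan_limit=528 → 528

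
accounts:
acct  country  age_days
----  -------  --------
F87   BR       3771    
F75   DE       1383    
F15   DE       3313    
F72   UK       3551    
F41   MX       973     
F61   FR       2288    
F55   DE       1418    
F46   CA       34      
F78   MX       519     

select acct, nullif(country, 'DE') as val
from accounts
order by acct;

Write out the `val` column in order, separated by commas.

acct=F15: country=DE vs DE: equal → NULL
acct=F41: country=MX vs DE: differ → MX
acct=F46: country=CA vs DE: differ → CA
acct=F55: country=DE vs DE: equal → NULL
acct=F61: country=FR vs DE: differ → FR
acct=F72: country=UK vs DE: differ → UK
acct=F75: country=DE vs DE: equal → NULL
acct=F78: country=MX vs DE: differ → MX
acct=F87: country=BR vs DE: differ → BR

NULL, MX, CA, NULL, FR, UK, NULL, MX, BR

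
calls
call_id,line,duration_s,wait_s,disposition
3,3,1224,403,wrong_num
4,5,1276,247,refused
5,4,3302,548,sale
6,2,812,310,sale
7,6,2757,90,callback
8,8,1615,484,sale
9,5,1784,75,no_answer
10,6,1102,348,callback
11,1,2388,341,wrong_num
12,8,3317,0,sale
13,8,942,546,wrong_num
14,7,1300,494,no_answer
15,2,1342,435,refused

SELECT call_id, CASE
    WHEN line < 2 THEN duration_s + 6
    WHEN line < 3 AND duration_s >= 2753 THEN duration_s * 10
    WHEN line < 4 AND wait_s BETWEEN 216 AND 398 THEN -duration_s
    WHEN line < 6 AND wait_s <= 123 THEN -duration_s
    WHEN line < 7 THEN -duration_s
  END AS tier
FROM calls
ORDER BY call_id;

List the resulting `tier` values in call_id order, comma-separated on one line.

-1224, -1276, -3302, -812, -2757, NULL, -1784, -1102, 2394, NULL, NULL, NULL, -1342

call_id=3: line < 7 → -1224
call_id=4: line < 7 → -1276
call_id=5: line < 7 → -3302
call_id=6: line < 4 AND wait_s BETWEEN 216 AND 398 → -812
call_id=7: line < 7 → -2757
call_id=8: (no match → NULL) → NULL
call_id=9: line < 6 AND wait_s <= 123 → -1784
call_id=10: line < 7 → -1102
call_id=11: line < 2 → 2394
call_id=12: (no match → NULL) → NULL
call_id=13: (no match → NULL) → NULL
call_id=14: (no match → NULL) → NULL
call_id=15: line < 7 → -1342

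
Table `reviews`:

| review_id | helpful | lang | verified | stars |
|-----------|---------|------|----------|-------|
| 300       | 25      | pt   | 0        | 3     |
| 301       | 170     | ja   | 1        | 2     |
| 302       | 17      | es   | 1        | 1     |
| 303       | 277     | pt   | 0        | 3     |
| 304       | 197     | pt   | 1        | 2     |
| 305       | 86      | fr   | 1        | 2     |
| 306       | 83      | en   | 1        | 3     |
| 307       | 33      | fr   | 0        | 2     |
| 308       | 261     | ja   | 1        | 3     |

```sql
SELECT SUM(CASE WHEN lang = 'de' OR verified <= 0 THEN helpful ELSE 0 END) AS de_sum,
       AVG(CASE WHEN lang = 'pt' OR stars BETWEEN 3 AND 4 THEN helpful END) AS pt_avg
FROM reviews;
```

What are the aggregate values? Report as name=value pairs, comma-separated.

[de_sum: lang = 'de' OR verified <= 0]
review_id=300: ✓ → 25
review_id=301: ✗
review_id=302: ✗
review_id=303: ✓ → 277
review_id=304: ✗
review_id=305: ✗
review_id=306: ✗
review_id=307: ✓ → 33
review_id=308: ✗
de_sum = 25 + 277 + 33 = 335
—
[pt_avg: lang = 'pt' OR stars BETWEEN 3 AND 4]
review_id=300: ✓ → 25
review_id=301: ✗
review_id=302: ✗
review_id=303: ✓ → 277
review_id=304: ✓ → 197
review_id=305: ✗
review_id=306: ✓ → 83
review_id=307: ✗
review_id=308: ✓ → 261
pt_avg = (25 + 277 + 197 + 83 + 261) / 5 = 168.6

de_sum=335, pt_avg=168.6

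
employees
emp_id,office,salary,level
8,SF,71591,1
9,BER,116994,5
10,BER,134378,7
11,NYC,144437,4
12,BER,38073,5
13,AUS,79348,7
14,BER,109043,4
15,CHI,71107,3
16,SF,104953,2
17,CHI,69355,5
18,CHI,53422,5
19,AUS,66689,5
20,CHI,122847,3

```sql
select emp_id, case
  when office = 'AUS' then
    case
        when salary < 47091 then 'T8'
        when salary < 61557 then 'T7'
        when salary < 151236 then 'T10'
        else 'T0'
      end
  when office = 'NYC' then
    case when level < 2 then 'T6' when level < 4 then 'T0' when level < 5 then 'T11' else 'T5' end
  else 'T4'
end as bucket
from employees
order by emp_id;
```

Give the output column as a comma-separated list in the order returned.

T4, T4, T4, T11, T4, T10, T4, T4, T4, T4, T4, T10, T4

emp_id=8: office='SF' → outer ELSE → T4
emp_id=9: office='BER' → outer ELSE → T4
emp_id=10: office='BER' → outer ELSE → T4
emp_id=11: office='NYC' → inner[level < 5] → T11
emp_id=12: office='BER' → outer ELSE → T4
emp_id=13: office='AUS' → inner[salary < 151236] → T10
emp_id=14: office='BER' → outer ELSE → T4
emp_id=15: office='CHI' → outer ELSE → T4
emp_id=16: office='SF' → outer ELSE → T4
emp_id=17: office='CHI' → outer ELSE → T4
emp_id=18: office='CHI' → outer ELSE → T4
emp_id=19: office='AUS' → inner[salary < 151236] → T10
emp_id=20: office='CHI' → outer ELSE → T4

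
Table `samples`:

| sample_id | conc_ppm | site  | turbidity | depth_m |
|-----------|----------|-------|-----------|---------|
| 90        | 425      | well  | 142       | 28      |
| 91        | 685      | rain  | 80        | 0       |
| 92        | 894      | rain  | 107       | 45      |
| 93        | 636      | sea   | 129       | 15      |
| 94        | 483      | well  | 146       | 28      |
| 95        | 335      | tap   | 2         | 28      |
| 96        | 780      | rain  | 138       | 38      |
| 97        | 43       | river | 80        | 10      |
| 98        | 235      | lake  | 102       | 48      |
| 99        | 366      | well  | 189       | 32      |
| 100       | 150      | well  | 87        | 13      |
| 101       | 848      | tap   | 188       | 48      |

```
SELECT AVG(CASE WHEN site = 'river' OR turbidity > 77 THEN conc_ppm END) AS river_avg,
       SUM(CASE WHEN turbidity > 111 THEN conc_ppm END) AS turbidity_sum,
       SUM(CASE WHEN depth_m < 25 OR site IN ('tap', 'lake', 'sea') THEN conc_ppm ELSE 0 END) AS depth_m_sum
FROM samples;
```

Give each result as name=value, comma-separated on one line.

river_avg=504.0909090909, turbidity_sum=3538, depth_m_sum=2932

[river_avg: site = 'river' OR turbidity > 77]
sample_id=90: ✓ → 425
sample_id=91: ✓ → 685
sample_id=92: ✓ → 894
sample_id=93: ✓ → 636
sample_id=94: ✓ → 483
sample_id=95: ✗
sample_id=96: ✓ → 780
sample_id=97: ✓ → 43
sample_id=98: ✓ → 235
sample_id=99: ✓ → 366
sample_id=100: ✓ → 150
sample_id=101: ✓ → 848
river_avg = (425 + 685 + 894 + 636 + 483 + 780 + 43 + 235 + 366 + 150 + 848) / 11 = 504.0909090909
—
[turbidity_sum: turbidity > 111]
sample_id=90: ✓ → 425
sample_id=91: ✗
sample_id=92: ✗
sample_id=93: ✓ → 636
sample_id=94: ✓ → 483
sample_id=95: ✗
sample_id=96: ✓ → 780
sample_id=97: ✗
sample_id=98: ✗
sample_id=99: ✓ → 366
sample_id=100: ✗
sample_id=101: ✓ → 848
turbidity_sum = 425 + 636 + 483 + 780 + 366 + 848 = 3538
—
[depth_m_sum: depth_m < 25 OR site IN ('tap', 'lake', 'sea')]
sample_id=90: ✗
sample_id=91: ✓ → 685
sample_id=92: ✗
sample_id=93: ✓ → 636
sample_id=94: ✗
sample_id=95: ✓ → 335
sample_id=96: ✗
sample_id=97: ✓ → 43
sample_id=98: ✓ → 235
sample_id=99: ✗
sample_id=100: ✓ → 150
sample_id=101: ✓ → 848
depth_m_sum = 685 + 636 + 335 + 43 + 235 + 150 + 848 = 2932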